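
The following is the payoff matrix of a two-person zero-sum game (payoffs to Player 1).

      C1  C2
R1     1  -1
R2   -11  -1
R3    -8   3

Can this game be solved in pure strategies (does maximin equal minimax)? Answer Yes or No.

No

Row minima: R1 → -1, R2 → -11, R3 → -8; maximin = -1.
Column maxima: C1 → 1, C2 → 3; minimax = 1.
-1 ≠ 1, so no pure-strategy equilibrium exists.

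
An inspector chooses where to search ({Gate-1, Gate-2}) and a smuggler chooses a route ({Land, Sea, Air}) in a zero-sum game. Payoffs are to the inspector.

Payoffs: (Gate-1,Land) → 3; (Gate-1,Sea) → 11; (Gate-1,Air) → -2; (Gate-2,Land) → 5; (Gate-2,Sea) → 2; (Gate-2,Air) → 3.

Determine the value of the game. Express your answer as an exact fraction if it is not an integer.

37/14

Row minima: Gate-1 → -2, Gate-2 → 2; maximin = 2.
Column maxima: Land → 5, Sea → 11, Air → 3; minimax = 3.
2 ≠ 3, so there is no saddle point; optimal play is mixed.
Land is strictly dominated by Air (it gives the inspector strictly more in every row), so the smuggler never plays it.
On the remaining 2×2 (Gate-1, Gate-2 vs Sea, Air):
Let the inspector play Gate-1 with probability p. Expected payoff against Sea: 11p + 2(1−p) = 9p + 2; against Air: (-2)p + 3(1−p) = −5p + 3.
Setting these equal: 9p + 2 = −5p + 3 ⇒ 14p = 1 ⇒ p = 1/14, and the value is (9)·(1/14) + 2 = 37/14.
For the smuggler: with q = P(Sea), equating Gate-1's and Gate-2's payoffs gives 13q − 2 = −q + 3 ⇒ q = 5/14.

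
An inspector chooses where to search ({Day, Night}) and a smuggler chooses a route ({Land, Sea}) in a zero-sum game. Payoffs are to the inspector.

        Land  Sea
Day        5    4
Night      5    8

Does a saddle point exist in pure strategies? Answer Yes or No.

Yes

Row minima: Day → 4, Night → 5; maximin = 5.
Column maxima: Land → 5, Sea → 8; minimax = 5.
maximin = minimax = 5, so a saddle point exists.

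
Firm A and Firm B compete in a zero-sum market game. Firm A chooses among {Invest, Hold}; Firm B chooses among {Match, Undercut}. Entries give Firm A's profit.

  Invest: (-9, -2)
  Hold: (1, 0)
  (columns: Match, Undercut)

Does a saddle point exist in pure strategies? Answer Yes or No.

Yes

Row minima: Invest → -9, Hold → 0; maximin = 0.
Column maxima: Match → 1, Undercut → 0; minimax = 0.
maximin = minimax = 0, so a saddle point exists.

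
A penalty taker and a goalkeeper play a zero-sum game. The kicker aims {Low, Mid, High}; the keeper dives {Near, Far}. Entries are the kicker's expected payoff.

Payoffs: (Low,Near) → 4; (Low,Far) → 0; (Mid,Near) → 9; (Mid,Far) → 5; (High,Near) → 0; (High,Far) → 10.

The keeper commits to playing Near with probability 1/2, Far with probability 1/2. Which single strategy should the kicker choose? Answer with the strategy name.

Expected payoff of Low: (1/2)·4 + (1/2)·0 = 2.
Expected payoff of Mid: (1/2)·9 + (1/2)·5 = 7.
Expected payoff of High: (1/2)·0 + (1/2)·10 = 5.
The largest is 7, so the kicker's best response is Mid.

Mid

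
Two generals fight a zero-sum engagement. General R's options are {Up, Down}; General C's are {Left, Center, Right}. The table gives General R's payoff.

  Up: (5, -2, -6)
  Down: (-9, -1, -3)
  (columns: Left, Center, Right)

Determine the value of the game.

-69/17

Row minima: Up → -6, Down → -9; maximin = -6.
Column maxima: Left → 5, Center → -1, Right → -3; minimax = -3.
-6 ≠ -3, so there is no saddle point; optimal play is mixed.
Center is strictly dominated by Right (it gives General R strictly more in every row), so General C never plays it.
On the remaining 2×2 (Up, Down vs Left, Right):
Let General R play Up with probability p. Expected payoff against Left: 5p + (-9)(1−p) = 14p − 9; against Right: (-6)p + (-3)(1−p) = −3p − 3.
Setting these equal: 14p − 9 = −3p − 3 ⇒ 17p = 6 ⇒ p = 6/17, and the value is (14)·(6/17) − 9 = -69/17.
For General C: with q = P(Left), equating Up's and Down's payoffs gives 11q − 6 = −6q − 3 ⇒ q = 3/17.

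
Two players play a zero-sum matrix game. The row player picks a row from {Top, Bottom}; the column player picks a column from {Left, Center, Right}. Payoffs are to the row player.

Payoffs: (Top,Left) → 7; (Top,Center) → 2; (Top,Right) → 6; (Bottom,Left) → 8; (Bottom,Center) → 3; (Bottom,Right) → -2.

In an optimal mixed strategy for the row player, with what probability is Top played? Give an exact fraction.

Row minima: Top → 2, Bottom → -2; maximin = 2.
Column maxima: Left → 8, Center → 3, Right → 6; minimax = 3.
2 ≠ 3, so there is no saddle point; optimal play is mixed.
Left is strictly dominated by Center (it gives the row player strictly more in every row), so the column player never plays it.
On the remaining 2×2 (Top, Bottom vs Center, Right):
Let the row player play Top with probability p. Expected payoff against Center: 2p + 3(1−p) = −p + 3; against Right: 6p + (-2)(1−p) = 8p − 2.
Setting these equal: −p + 3 = 8p − 2 ⇒ −9p = -5 ⇒ p = 5/9, and the value is (-1)·(5/9) + 3 = 22/9.
For the column player: with q = P(Center), equating Top's and Bottom's payoffs gives −4q + 6 = 5q − 2 ⇒ q = 8/9.

5/9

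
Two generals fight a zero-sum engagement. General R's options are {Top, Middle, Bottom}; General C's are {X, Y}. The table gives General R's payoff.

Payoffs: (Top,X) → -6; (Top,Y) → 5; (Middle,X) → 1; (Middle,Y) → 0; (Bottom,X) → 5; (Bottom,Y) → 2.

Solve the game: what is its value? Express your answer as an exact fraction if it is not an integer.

37/14

Row minima: Top → -6, Middle → 0, Bottom → 2; maximin = 2.
Column maxima: X → 5, Y → 5; minimax = 5.
2 ≠ 5, so there is no saddle point; optimal play is mixed.
Middle is strictly dominated by Bottom, so General R never plays it.
On the remaining 2×2 (Top, Bottom vs X, Y):
Let General R play Top with probability p. Expected payoff against X: (-6)p + 5(1−p) = −11p + 5; against Y: 5p + 2(1−p) = 3p + 2.
Setting these equal: −11p + 5 = 3p + 2 ⇒ −14p = -3 ⇒ p = 3/14, and the value is (-11)·(3/14) + 5 = 37/14.
For General C: with q = P(X), equating Top's and Bottom's payoffs gives −11q + 5 = 3q + 2 ⇒ q = 3/14.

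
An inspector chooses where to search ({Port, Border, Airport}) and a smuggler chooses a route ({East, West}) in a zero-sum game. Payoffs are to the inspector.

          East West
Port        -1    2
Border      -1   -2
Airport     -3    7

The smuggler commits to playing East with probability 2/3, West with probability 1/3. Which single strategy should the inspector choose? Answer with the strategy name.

Airport

Expected payoff of Port: (2/3)·(-1) + (1/3)·2 = 0.
Expected payoff of Border: (2/3)·(-1) + (1/3)·(-2) = -4/3.
Expected payoff of Airport: (2/3)·(-3) + (1/3)·7 = 1/3.
The largest is 1/3, so the inspector's best response is Airport.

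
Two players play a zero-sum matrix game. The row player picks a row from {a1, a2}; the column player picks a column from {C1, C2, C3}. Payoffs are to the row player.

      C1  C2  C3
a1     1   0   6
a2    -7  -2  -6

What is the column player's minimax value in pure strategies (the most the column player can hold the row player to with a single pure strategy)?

0

Column maxima: C1 → 1, C2 → 0, C3 → 6.
The smallest of these is 0.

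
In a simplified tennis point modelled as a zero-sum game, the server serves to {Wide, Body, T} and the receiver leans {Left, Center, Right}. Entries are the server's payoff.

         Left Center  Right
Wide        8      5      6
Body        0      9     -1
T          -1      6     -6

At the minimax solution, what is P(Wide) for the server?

10/11

Row minima: Wide → 5, Body → -1, T → -6; maximin = 5.
Column maxima: Left → 8, Center → 9, Right → 6; minimax = 6.
5 ≠ 6, so there is no saddle point; optimal play is mixed.
T is strictly dominated by Body, so the server never plays it.
Left is strictly dominated by Right (it gives the server strictly more in every row), so the receiver never plays it.
On the remaining 2×2 (Wide, Body vs Center, Right):
Let the server play Wide with probability p. Expected payoff against Center: 5p + 9(1−p) = −4p + 9; against Right: 6p + (-1)(1−p) = 7p − 1.
Setting these equal: −4p + 9 = 7p − 1 ⇒ −11p = -10 ⇒ p = 10/11, and the value is (-4)·(10/11) + 9 = 59/11.
For the receiver: with q = P(Center), equating Wide's and Body's payoffs gives −q + 6 = 10q − 1 ⇒ q = 7/11.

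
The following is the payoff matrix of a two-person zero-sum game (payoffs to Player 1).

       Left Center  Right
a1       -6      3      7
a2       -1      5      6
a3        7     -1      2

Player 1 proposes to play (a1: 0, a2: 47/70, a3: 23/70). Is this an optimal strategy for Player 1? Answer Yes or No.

Against Left this mix gives (47/70)·(-1) + (23/70)·7 = 57/35.
Against Center this mix gives (47/70)·5 + (23/70)·(-1) = 106/35.
Against Right this mix gives (47/70)·6 + (23/70)·2 = 164/35.
Player 2 will play Left, holding Player 1 to 57/35. Shifting weight toward the row that does better against Left would raise this floor (the equalizing mix achieves 17/7 against both Left and Center), so the proposed strategy is not optimal.

No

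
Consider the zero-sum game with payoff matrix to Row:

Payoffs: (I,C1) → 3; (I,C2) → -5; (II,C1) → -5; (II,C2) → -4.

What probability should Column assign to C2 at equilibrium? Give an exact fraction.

8/9

Row minima: I → -5, II → -5; maximin = -5.
Column maxima: C1 → 3, C2 → -4; minimax = -4.
-5 ≠ -4, so there is no saddle point; optimal play is mixed.
Let Row play I with probability p. Expected payoff against C1: 3p + (-5)(1−p) = 8p − 5; against C2: (-5)p + (-4)(1−p) = −p − 4.
Setting these equal: 8p − 5 = −p − 4 ⇒ 9p = 1 ⇒ p = 1/9, and the value is (8)·(1/9) − 5 = -37/9.
For Column: with q = P(C1), equating I's and II's payoffs gives 8q − 5 = −q − 4 ⇒ q = 1/9.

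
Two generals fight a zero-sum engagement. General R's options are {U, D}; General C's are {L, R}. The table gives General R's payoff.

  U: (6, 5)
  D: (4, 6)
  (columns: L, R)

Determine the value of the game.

16/3

Row minima: U → 5, D → 4; maximin = 5.
Column maxima: L → 6, R → 6; minimax = 6.
5 ≠ 6, so there is no saddle point; optimal play is mixed.
Let General R play U with probability p. Expected payoff against L: 6p + 4(1−p) = 2p + 4; against R: 5p + 6(1−p) = −p + 6.
Setting these equal: 2p + 4 = −p + 6 ⇒ 3p = 2 ⇒ p = 2/3, and the value is (2)·(2/3) + 4 = 16/3.
For General C: with q = P(L), equating U's and D's payoffs gives q + 5 = −2q + 6 ⇒ q = 1/3.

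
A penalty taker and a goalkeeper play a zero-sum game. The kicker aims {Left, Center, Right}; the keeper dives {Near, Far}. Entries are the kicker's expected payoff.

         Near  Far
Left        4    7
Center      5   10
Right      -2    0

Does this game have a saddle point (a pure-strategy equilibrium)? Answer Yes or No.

Yes

Row minima: Left → 4, Center → 5, Right → -2; maximin = 5.
Column maxima: Near → 5, Far → 10; minimax = 5.
maximin = minimax = 5, so a saddle point exists.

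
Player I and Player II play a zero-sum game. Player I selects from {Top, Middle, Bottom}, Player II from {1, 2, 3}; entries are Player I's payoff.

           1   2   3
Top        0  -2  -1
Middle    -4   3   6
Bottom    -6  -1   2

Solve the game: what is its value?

-8/9

Row minima: Top → -2, Middle → -4, Bottom → -6; maximin = -2.
Column maxima: 1 → 0, 2 → 3, 3 → 6; minimax = 0.
-2 ≠ 0, so there is no saddle point; optimal play is mixed.
Bottom is strictly dominated by Middle, so Player I never plays it.
3 is strictly dominated by 2 (it gives Player I strictly more in every row), so Player II never plays it.
On the remaining 2×2 (Top, Middle vs 1, 2):
Let Player I play Top with probability p. Expected payoff against 1: 0p + (-4)(1−p) = 4p − 4; against 2: (-2)p + 3(1−p) = −5p + 3.
Setting these equal: 4p − 4 = −5p + 3 ⇒ 9p = 7 ⇒ p = 7/9, and the value is (4)·(7/9) − 4 = -8/9.
For Player II: with q = P(1), equating Top's and Middle's payoffs gives 2q − 2 = −7q + 3 ⇒ q = 5/9.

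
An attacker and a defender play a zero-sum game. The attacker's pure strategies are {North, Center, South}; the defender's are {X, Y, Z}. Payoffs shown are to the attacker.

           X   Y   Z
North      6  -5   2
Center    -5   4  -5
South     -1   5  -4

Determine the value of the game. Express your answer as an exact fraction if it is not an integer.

-5/8

Row minima: North → -5, Center → -5, South → -4; maximin = -4.
Column maxima: X → 6, Y → 5, Z → 2; minimax = 2.
-4 ≠ 2, so there is no saddle point; optimal play is mixed.
Center is strictly dominated by South, so the attacker never plays it.
With Center eliminated, X is strictly dominated by Z (it gives the attacker strictly more in every remaining row), so the defender never plays it.
On the remaining 2×2 (North, South vs Y, Z):
Let the attacker play North with probability p. Expected payoff against Y: (-5)p + 5(1−p) = −10p + 5; against Z: 2p + (-4)(1−p) = 6p − 4.
Setting these equal: −10p + 5 = 6p − 4 ⇒ −16p = -9 ⇒ p = 9/16, and the value is (-10)·(9/16) + 5 = -5/8.
For the defender: with q = P(Y), equating North's and South's payoffs gives −7q + 2 = 9q − 4 ⇒ q = 3/8.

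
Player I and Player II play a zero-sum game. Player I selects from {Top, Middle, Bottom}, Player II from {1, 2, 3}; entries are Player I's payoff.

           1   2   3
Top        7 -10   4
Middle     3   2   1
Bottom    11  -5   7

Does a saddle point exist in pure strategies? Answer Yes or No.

No

Row minima: Top → -10, Middle → 1, Bottom → -5; maximin = 1.
Column maxima: 1 → 11, 2 → 2, 3 → 7; minimax = 2.
1 ≠ 2, so no pure-strategy equilibrium exists.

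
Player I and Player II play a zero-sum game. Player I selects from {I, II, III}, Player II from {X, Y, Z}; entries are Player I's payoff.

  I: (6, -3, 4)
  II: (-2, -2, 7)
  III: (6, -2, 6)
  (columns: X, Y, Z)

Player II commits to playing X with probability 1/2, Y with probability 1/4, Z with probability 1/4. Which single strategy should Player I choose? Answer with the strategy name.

Expected payoff of I: (1/2)·6 + (1/4)·(-3) + (1/4)·4 = 13/4.
Expected payoff of II: (1/2)·(-2) + (1/4)·(-2) + (1/4)·7 = 1/4.
Expected payoff of III: (1/2)·6 + (1/4)·(-2) + (1/4)·6 = 4.
The largest is 4, so Player I's best response is III.

III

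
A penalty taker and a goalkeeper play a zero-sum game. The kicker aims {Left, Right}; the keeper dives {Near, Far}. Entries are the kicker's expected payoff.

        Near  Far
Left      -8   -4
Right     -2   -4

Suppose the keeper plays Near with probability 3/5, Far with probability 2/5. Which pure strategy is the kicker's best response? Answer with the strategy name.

Expected payoff of Left: (3/5)·(-8) + (2/5)·(-4) = -32/5.
Expected payoff of Right: (3/5)·(-2) + (2/5)·(-4) = -14/5.
The largest is -14/5, so the kicker's best response is Right.

Right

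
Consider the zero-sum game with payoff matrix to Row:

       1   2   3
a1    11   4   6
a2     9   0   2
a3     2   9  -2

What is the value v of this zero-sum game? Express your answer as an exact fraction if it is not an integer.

62/13

Row minima: a1 → 4, a2 → 0, a3 → -2; maximin = 4.
Column maxima: 1 → 11, 2 → 9, 3 → 6; minimax = 6.
4 ≠ 6, so there is no saddle point; optimal play is mixed.
a2 is strictly dominated by a1, so Row never plays it.
1 is strictly dominated by 3 (it gives Row strictly more in every row), so Column never plays it.
On the remaining 2×2 (a1, a3 vs 2, 3):
Let Row play a1 with probability p. Expected payoff against 2: 4p + 9(1−p) = −5p + 9; against 3: 6p + (-2)(1−p) = 8p − 2.
Setting these equal: −5p + 9 = 8p − 2 ⇒ −13p = -11 ⇒ p = 11/13, and the value is (-5)·(11/13) + 9 = 62/13.
For Column: with q = P(2), equating a1's and a3's payoffs gives −2q + 6 = 11q − 2 ⇒ q = 8/13.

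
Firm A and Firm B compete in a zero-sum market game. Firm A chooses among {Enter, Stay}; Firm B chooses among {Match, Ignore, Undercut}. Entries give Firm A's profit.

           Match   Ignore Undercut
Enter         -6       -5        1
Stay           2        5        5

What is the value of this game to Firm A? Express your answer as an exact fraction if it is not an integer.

2

Row minima: Enter → -6, Stay → 2; maximin = 2.
Column maxima: Match → 2, Ignore → 5, Undercut → 5; minimax = 2.
Since maximin = minimax = 2, there is a saddle point and the value is 2.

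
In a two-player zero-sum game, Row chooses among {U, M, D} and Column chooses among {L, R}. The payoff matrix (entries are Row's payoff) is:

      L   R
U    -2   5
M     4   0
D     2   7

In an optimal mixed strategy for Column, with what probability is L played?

Row minima: U → -2, M → 0, D → 2; maximin = 2.
Column maxima: L → 4, R → 7; minimax = 4.
2 ≠ 4, so there is no saddle point; optimal play is mixed.
U is strictly dominated by D, so Row never plays it.
On the remaining 2×2 (M, D vs L, R):
Let Row play M with probability p. Expected payoff against L: 4p + 2(1−p) = 2p + 2; against R: 0p + 7(1−p) = −7p + 7.
Setting these equal: 2p + 2 = −7p + 7 ⇒ 9p = 5 ⇒ p = 5/9, and the value is (2)·(5/9) + 2 = 28/9.
For Column: with q = P(L), equating M's and D's payoffs gives 4q = −5q + 7 ⇒ q = 7/9.

7/9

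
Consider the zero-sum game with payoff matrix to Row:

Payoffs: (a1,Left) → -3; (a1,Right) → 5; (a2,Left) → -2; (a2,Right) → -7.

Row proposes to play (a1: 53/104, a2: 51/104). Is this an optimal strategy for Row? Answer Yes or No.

No

Against Left this mix gives (53/104)·(-3) + (51/104)·(-2) = -261/104.
Against Right this mix gives (53/104)·5 + (51/104)·(-7) = -23/26.
Column will play Left, holding Row to -261/104. Shifting weight toward the row that does better against Left would raise this floor (the equalizing mix achieves -31/13 against both Left and Right), so the proposed strategy is not optimal.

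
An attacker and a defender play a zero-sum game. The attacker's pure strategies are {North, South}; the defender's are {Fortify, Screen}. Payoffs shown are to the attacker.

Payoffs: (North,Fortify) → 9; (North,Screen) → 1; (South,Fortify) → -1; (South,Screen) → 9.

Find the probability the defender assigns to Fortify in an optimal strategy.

4/9

Row minima: North → 1, South → -1; maximin = 1.
Column maxima: Fortify → 9, Screen → 9; minimax = 9.
1 ≠ 9, so there is no saddle point; optimal play is mixed.
Let the attacker play North with probability p. Expected payoff against Fortify: 9p + (-1)(1−p) = 10p − 1; against Screen: 1p + 9(1−p) = −8p + 9.
Setting these equal: 10p − 1 = −8p + 9 ⇒ 18p = 10 ⇒ p = 5/9, and the value is (10)·(5/9) − 1 = 41/9.
For the defender: with q = P(Fortify), equating North's and South's payoffs gives 8q + 1 = −10q + 9 ⇒ q = 4/9.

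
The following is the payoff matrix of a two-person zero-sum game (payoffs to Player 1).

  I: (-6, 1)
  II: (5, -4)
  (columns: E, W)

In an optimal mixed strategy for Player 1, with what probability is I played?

Row minima: I → -6, II → -4; maximin = -4.
Column maxima: E → 5, W → 1; minimax = 1.
-4 ≠ 1, so there is no saddle point; optimal play is mixed.
Let Player 1 play I with probability p. Expected payoff against E: (-6)p + 5(1−p) = −11p + 5; against W: 1p + (-4)(1−p) = 5p − 4.
Setting these equal: −11p + 5 = 5p − 4 ⇒ −16p = -9 ⇒ p = 9/16, and the value is (-11)·(9/16) + 5 = -19/16.
For Player 2: with q = P(E), equating I's and II's payoffs gives −7q + 1 = 9q − 4 ⇒ q = 5/16.

9/16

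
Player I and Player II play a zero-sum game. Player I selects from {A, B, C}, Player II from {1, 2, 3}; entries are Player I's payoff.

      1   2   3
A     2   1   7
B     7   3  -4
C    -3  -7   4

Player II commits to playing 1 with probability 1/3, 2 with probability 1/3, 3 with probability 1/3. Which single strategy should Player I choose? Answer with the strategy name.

Expected payoff of A: (1/3)·2 + (1/3)·1 + (1/3)·7 = 10/3.
Expected payoff of B: (1/3)·7 + (1/3)·3 + (1/3)·(-4) = 2.
Expected payoff of C: (1/3)·(-3) + (1/3)·(-7) + (1/3)·4 = -2.
The largest is 10/3, so Player I's best response is A.

A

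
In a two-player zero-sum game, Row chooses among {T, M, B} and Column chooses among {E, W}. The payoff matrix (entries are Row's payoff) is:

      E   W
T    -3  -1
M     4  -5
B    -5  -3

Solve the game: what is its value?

Row minima: T → -3, M → -5, B → -5; maximin = -3.
Column maxima: E → 4, W → -1; minimax = -1.
-3 ≠ -1, so there is no saddle point; optimal play is mixed.
B is strictly dominated by T, so Row never plays it.
On the remaining 2×2 (T, M vs E, W):
Let Row play T with probability p. Expected payoff against E: (-3)p + 4(1−p) = −7p + 4; against W: (-1)p + (-5)(1−p) = 4p − 5.
Setting these equal: −7p + 4 = 4p − 5 ⇒ −11p = -9 ⇒ p = 9/11, and the value is (-7)·(9/11) + 4 = -19/11.
For Column: with q = P(E), equating T's and M's payoffs gives −2q − 1 = 9q − 5 ⇒ q = 4/11.

-19/11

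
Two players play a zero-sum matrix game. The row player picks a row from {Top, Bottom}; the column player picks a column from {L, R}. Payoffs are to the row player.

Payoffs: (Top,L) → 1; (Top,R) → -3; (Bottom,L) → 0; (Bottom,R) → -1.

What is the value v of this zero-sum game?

Row minima: Top → -3, Bottom → -1; maximin = -1.
Column maxima: L → 1, R → -1; minimax = -1.
Since maximin = minimax = -1, there is a saddle point and the value is -1.

-1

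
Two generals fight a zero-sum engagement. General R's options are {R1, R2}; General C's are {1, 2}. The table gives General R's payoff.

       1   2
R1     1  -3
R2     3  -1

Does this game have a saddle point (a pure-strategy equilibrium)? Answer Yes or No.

Yes

Row minima: R1 → -3, R2 → -1; maximin = -1.
Column maxima: 1 → 3, 2 → -1; minimax = -1.
maximin = minimax = -1, so a saddle point exists.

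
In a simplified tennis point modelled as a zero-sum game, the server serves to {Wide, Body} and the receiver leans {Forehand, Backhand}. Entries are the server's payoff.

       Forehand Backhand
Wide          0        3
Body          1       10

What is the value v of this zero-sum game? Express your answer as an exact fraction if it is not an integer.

Row minima: Wide → 0, Body → 1; maximin = 1.
Column maxima: Forehand → 1, Backhand → 10; minimax = 1.
Since maximin = minimax = 1, there is a saddle point and the value is 1.

1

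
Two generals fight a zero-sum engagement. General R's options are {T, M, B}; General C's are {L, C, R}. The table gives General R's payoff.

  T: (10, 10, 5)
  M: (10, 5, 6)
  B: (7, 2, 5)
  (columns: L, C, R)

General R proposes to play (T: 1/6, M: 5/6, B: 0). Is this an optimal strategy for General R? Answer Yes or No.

Yes

Against L this mix gives (1/6)·10 + (5/6)·10 = 10.
Against C this mix gives (1/6)·10 + (5/6)·5 = 35/6.
Against R this mix gives (1/6)·5 + (5/6)·6 = 35/6.
All of General C's active replies (C, R) yield 35/6, and no column does worse for General R. The mix makes General C indifferent and guarantees 35/6, so it is optimal.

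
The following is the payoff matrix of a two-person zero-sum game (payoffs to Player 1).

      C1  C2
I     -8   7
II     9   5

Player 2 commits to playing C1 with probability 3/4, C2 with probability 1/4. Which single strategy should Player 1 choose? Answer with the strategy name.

II

Expected payoff of I: (3/4)·(-8) + (1/4)·7 = -17/4.
Expected payoff of II: (3/4)·9 + (1/4)·5 = 8.
The largest is 8, so Player 1's best response is II.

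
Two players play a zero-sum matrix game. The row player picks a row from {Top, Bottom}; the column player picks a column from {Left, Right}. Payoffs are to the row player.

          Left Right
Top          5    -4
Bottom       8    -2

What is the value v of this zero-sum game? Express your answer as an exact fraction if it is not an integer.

Row minima: Top → -4, Bottom → -2; maximin = -2.
Column maxima: Left → 8, Right → -2; minimax = -2.
Since maximin = minimax = -2, there is a saddle point and the value is -2.

-2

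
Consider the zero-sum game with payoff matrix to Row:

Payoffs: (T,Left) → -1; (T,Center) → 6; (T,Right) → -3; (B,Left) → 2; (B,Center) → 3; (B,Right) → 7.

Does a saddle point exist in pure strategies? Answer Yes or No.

Yes

Row minima: T → -3, B → 2; maximin = 2.
Column maxima: Left → 2, Center → 6, Right → 7; minimax = 2.
maximin = minimax = 2, so a saddle point exists.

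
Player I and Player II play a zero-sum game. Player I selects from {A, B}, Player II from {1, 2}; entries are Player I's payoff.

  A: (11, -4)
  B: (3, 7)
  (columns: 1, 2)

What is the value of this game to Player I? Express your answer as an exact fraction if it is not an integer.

Row minima: A → -4, B → 3; maximin = 3.
Column maxima: 1 → 11, 2 → 7; minimax = 7.
3 ≠ 7, so there is no saddle point; optimal play is mixed.
Let Player I play A with probability p. Expected payoff against 1: 11p + 3(1−p) = 8p + 3; against 2: (-4)p + 7(1−p) = −11p + 7.
Setting these equal: 8p + 3 = −11p + 7 ⇒ 19p = 4 ⇒ p = 4/19, and the value is (8)·(4/19) + 3 = 89/19.
For Player II: with q = P(1), equating A's and B's payoffs gives 15q − 4 = −4q + 7 ⇒ q = 11/19.

89/19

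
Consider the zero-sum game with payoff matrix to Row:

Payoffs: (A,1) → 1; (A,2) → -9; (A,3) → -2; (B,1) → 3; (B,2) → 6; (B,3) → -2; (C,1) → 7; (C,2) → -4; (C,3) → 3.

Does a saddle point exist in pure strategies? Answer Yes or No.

Row minima: A → -9, B → -2, C → -4; maximin = -2.
Column maxima: 1 → 7, 2 → 6, 3 → 3; minimax = 3.
-2 ≠ 3, so no pure-strategy equilibrium exists.

No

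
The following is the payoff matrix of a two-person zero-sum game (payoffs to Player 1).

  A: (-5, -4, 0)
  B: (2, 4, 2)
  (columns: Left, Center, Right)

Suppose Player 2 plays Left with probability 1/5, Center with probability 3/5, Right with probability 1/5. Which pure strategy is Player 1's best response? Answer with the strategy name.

B

Expected payoff of A: (1/5)·(-5) + (3/5)·(-4) + (1/5)·0 = -17/5.
Expected payoff of B: (1/5)·2 + (3/5)·4 + (1/5)·2 = 16/5.
The largest is 16/5, so Player 1's best response is B.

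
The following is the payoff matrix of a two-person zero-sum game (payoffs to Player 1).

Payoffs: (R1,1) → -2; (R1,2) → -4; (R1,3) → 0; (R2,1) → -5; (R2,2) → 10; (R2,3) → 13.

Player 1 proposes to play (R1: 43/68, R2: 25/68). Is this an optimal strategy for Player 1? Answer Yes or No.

No

Against 1 this mix gives (43/68)·(-2) + (25/68)·(-5) = -211/68.
Against 2 this mix gives (43/68)·(-4) + (25/68)·10 = 39/34.
Against 3 this mix gives (43/68)·0 + (25/68)·13 = 325/68.
Player 2 will play 1, holding Player 1 to -211/68. Shifting weight toward the row that does better against 1 would raise this floor (the equalizing mix achieves -40/17 against both 1 and 2), so the proposed strategy is not optimal.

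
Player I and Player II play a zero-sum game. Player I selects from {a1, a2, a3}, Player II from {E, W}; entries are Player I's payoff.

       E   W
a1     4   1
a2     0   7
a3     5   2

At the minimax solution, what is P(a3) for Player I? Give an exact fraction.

7/10

Row minima: a1 → 1, a2 → 0, a3 → 2; maximin = 2.
Column maxima: E → 5, W → 7; minimax = 5.
2 ≠ 5, so there is no saddle point; optimal play is mixed.
a1 is strictly dominated by a3, so Player I never plays it.
On the remaining 2×2 (a2, a3 vs E, W):
Let Player I play a2 with probability p. Expected payoff against E: 0p + 5(1−p) = −5p + 5; against W: 7p + 2(1−p) = 5p + 2.
Setting these equal: −5p + 5 = 5p + 2 ⇒ −10p = -3 ⇒ p = 3/10, and the value is (-5)·(3/10) + 5 = 7/2.
For Player II: with q = P(E), equating a2's and a3's payoffs gives −7q + 7 = 3q + 2 ⇒ q = 1/2.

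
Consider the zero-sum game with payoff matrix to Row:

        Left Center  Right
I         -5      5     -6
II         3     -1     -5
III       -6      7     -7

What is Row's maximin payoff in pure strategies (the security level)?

-5

Row minima: I → -6, II → -5, III → -7.
The best of these is -5.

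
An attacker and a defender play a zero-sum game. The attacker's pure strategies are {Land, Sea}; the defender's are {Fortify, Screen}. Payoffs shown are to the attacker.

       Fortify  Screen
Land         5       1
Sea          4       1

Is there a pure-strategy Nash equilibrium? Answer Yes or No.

Yes

Row minima: Land → 1, Sea → 1; maximin = 1.
Column maxima: Fortify → 5, Screen → 1; minimax = 1.
maximin = minimax = 1, so a saddle point exists.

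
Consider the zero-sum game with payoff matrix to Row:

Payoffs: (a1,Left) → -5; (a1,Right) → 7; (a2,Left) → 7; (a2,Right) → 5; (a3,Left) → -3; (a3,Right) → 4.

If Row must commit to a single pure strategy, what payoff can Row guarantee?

Row minima: a1 → -5, a2 → 5, a3 → -3.
The best of these is 5.

5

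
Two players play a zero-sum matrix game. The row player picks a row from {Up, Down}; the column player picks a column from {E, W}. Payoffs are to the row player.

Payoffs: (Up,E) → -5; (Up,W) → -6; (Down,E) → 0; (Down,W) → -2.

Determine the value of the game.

-2

Row minima: Up → -6, Down → -2; maximin = -2.
Column maxima: E → 0, W → -2; minimax = -2.
Since maximin = minimax = -2, there is a saddle point and the value is -2.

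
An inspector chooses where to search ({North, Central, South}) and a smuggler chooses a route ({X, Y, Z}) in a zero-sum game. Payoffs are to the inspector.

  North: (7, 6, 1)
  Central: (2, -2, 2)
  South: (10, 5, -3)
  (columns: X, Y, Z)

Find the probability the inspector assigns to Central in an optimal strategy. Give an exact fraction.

Row minima: North → 1, Central → -2, South → -3; maximin = 1.
Column maxima: X → 10, Y → 6, Z → 2; minimax = 2.
1 ≠ 2, so there is no saddle point; optimal play is mixed.
X is strictly dominated by Y (it gives the inspector strictly more in every row), so the smuggler never plays it.
With X eliminated, South is strictly dominated by North (North gives the inspector strictly more in every remaining column), so the inspector never plays it.
On the remaining 2×2 (North, Central vs Y, Z):
Let the inspector play North with probability p. Expected payoff against Y: 6p + (-2)(1−p) = 8p − 2; against Z: 1p + 2(1−p) = −p + 2.
Setting these equal: 8p − 2 = −p + 2 ⇒ 9p = 4 ⇒ p = 4/9, and the value is (8)·(4/9) − 2 = 14/9.
For the smuggler: with q = P(Y), equating North's and Central's payoffs gives 5q + 1 = −4q + 2 ⇒ q = 1/9.

5/9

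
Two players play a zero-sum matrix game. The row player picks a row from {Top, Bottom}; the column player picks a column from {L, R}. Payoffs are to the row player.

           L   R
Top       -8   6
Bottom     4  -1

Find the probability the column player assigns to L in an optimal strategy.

7/19

Row minima: Top → -8, Bottom → -1; maximin = -1.
Column maxima: L → 4, R → 6; minimax = 4.
-1 ≠ 4, so there is no saddle point; optimal play is mixed.
Let the row player play Top with probability p. Expected payoff against L: (-8)p + 4(1−p) = −12p + 4; against R: 6p + (-1)(1−p) = 7p − 1.
Setting these equal: −12p + 4 = 7p − 1 ⇒ −19p = -5 ⇒ p = 5/19, and the value is (-12)·(5/19) + 4 = 16/19.
For the column player: with q = P(L), equating Top's and Bottom's payoffs gives −14q + 6 = 5q − 1 ⇒ q = 7/19.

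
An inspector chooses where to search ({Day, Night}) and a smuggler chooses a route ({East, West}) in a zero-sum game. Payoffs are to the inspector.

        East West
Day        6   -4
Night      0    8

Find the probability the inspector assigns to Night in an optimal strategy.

Row minima: Day → -4, Night → 0; maximin = 0.
Column maxima: East → 6, West → 8; minimax = 6.
0 ≠ 6, so there is no saddle point; optimal play is mixed.
Let the inspector play Day with probability p. Expected payoff against East: 6p + 0(1−p) = 6p; against West: (-4)p + 8(1−p) = −12p + 8.
Setting these equal: 6p = −12p + 8 ⇒ 18p = 8 ⇒ p = 4/9, and the value is (6)·(4/9) = 8/3.
For the smuggler: with q = P(East), equating Day's and Night's payoffs gives 10q − 4 = −8q + 8 ⇒ q = 2/3.

5/9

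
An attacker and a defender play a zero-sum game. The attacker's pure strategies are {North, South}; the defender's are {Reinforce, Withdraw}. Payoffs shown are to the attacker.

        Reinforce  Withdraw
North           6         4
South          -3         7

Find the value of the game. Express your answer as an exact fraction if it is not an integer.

9/2

Row minima: North → 4, South → -3; maximin = 4.
Column maxima: Reinforce → 6, Withdraw → 7; minimax = 6.
4 ≠ 6, so there is no saddle point; optimal play is mixed.
Let the attacker play North with probability p. Expected payoff against Reinforce: 6p + (-3)(1−p) = 9p − 3; against Withdraw: 4p + 7(1−p) = −3p + 7.
Setting these equal: 9p − 3 = −3p + 7 ⇒ 12p = 10 ⇒ p = 5/6, and the value is (9)·(5/6) − 3 = 9/2.
For the defender: with q = P(Reinforce), equating North's and South's payoffs gives 2q + 4 = −10q + 7 ⇒ q = 1/4.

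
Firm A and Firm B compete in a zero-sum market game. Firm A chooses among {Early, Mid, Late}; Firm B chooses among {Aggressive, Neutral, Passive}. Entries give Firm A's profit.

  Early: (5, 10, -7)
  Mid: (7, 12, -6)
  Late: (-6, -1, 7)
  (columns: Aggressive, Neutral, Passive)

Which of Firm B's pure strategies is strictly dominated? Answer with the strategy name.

Neutral

Aggressive holds Firm A's payoff strictly below Neutral in every row: 5 < 10, 7 < 12, -6 < -1.
So Neutral is strictly dominated for Firm B.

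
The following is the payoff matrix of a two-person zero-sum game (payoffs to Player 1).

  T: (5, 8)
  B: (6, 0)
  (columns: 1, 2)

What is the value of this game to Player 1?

16/3

Row minima: T → 5, B → 0; maximin = 5.
Column maxima: 1 → 6, 2 → 8; minimax = 6.
5 ≠ 6, so there is no saddle point; optimal play is mixed.
Let Player 1 play T with probability p. Expected payoff against 1: 5p + 6(1−p) = −p + 6; against 2: 8p + 0(1−p) = 8p.
Setting these equal: −p + 6 = 8p ⇒ −9p = -6 ⇒ p = 2/3, and the value is (-1)·(2/3) + 6 = 16/3.
For Player 2: with q = P(1), equating T's and B's payoffs gives −3q + 8 = 6q ⇒ q = 8/9.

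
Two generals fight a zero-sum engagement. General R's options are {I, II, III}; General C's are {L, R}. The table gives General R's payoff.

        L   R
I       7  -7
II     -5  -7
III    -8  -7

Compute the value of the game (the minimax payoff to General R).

Row minima: I → -7, II → -7, III → -8; maximin = -7.
Column maxima: L → 7, R → -7; minimax = -7.
Since maximin = minimax = -7, there is a saddle point and the value is -7.

-7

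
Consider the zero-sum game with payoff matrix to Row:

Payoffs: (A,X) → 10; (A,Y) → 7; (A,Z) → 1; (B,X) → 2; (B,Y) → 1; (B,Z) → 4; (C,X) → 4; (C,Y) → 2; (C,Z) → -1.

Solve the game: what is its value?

3

Row minima: A → 1, B → 1, C → -1; maximin = 1.
Column maxima: X → 10, Y → 7, Z → 4; minimax = 4.
1 ≠ 4, so there is no saddle point; optimal play is mixed.
C is strictly dominated by A, so Row never plays it.
X is strictly dominated by Y (it gives Row strictly more in every row), so Column never plays it.
On the remaining 2×2 (A, B vs Y, Z):
Let Row play A with probability p. Expected payoff against Y: 7p + 1(1−p) = 6p + 1; against Z: 1p + 4(1−p) = −3p + 4.
Setting these equal: 6p + 1 = −3p + 4 ⇒ 9p = 3 ⇒ p = 1/3, and the value is (6)·(1/3) + 1 = 3.
For Column: with q = P(Y), equating A's and B's payoffs gives 6q + 1 = −3q + 4 ⇒ q = 1/3.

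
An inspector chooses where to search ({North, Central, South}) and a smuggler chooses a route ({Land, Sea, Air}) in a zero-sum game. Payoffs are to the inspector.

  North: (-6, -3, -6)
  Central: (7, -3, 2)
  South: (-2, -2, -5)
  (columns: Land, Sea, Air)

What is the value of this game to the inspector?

-19/8

Row minima: North → -6, Central → -3, South → -5; maximin = -3.
Column maxima: Land → 7, Sea → -2, Air → 2; minimax = -2.
-3 ≠ -2, so there is no saddle point; optimal play is mixed.
North is strictly dominated by South, so the inspector never plays it.
With North eliminated, Land is strictly dominated by Air (it gives the inspector strictly more in every remaining row), so the smuggler never plays it.
On the remaining 2×2 (Central, South vs Sea, Air):
Let the inspector play Central with probability p. Expected payoff against Sea: (-3)p + (-2)(1−p) = −p − 2; against Air: 2p + (-5)(1−p) = 7p − 5.
Setting these equal: −p − 2 = 7p − 5 ⇒ −8p = -3 ⇒ p = 3/8, and the value is (-1)·(3/8) − 2 = -19/8.
For the smuggler: with q = P(Sea), equating Central's and South's payoffs gives −5q + 2 = 3q − 5 ⇒ q = 7/8.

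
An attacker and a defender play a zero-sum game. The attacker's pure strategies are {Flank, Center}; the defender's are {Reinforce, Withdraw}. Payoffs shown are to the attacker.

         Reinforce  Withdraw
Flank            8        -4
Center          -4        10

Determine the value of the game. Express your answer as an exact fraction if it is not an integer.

32/13

Row minima: Flank → -4, Center → -4; maximin = -4.
Column maxima: Reinforce → 8, Withdraw → 10; minimax = 8.
-4 ≠ 8, so there is no saddle point; optimal play is mixed.
Let the attacker play Flank with probability p. Expected payoff against Reinforce: 8p + (-4)(1−p) = 12p − 4; against Withdraw: (-4)p + 10(1−p) = −14p + 10.
Setting these equal: 12p − 4 = −14p + 10 ⇒ 26p = 14 ⇒ p = 7/13, and the value is (12)·(7/13) − 4 = 32/13.
For the defender: with q = P(Reinforce), equating Flank's and Center's payoffs gives 12q − 4 = −14q + 10 ⇒ q = 7/13.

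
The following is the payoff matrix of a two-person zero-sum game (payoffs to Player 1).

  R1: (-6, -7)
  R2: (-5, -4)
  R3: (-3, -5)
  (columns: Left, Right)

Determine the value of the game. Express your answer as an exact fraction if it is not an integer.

-13/3

Row minima: R1 → -7, R2 → -5, R3 → -5; maximin = -5.
Column maxima: Left → -3, Right → -4; minimax = -4.
-5 ≠ -4, so there is no saddle point; optimal play is mixed.
R1 is strictly dominated by R2, so Player 1 never plays it.
On the remaining 2×2 (R2, R3 vs Left, Right):
Let Player 1 play R2 with probability p. Expected payoff against Left: (-5)p + (-3)(1−p) = −2p − 3; against Right: (-4)p + (-5)(1−p) = p − 5.
Setting these equal: −2p − 3 = p − 5 ⇒ −3p = -2 ⇒ p = 2/3, and the value is (-2)·(2/3) − 3 = -13/3.
For Player 2: with q = P(Left), equating R2's and R3's payoffs gives −q − 4 = 2q − 5 ⇒ q = 1/3.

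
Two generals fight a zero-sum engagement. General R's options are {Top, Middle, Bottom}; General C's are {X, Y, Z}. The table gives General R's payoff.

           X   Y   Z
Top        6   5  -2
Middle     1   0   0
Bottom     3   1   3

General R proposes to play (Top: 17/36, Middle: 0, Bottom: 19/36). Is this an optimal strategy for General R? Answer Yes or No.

Against X this mix gives (17/36)·6 + (19/36)·3 = 53/12.
Against Y this mix gives (17/36)·5 + (19/36)·1 = 26/9.
Against Z this mix gives (17/36)·(-2) + (19/36)·3 = 23/36.
General C will play Z, holding General R to 23/36. Shifting weight toward the row that does better against Z would raise this floor (the equalizing mix achieves 17/9 against both Z and Y), so the proposed strategy is not optimal.

No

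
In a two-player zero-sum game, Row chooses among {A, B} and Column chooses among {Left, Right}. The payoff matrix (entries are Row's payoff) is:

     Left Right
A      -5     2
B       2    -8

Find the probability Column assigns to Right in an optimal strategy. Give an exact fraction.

Row minima: A → -5, B → -8; maximin = -5.
Column maxima: Left → 2, Right → 2; minimax = 2.
-5 ≠ 2, so there is no saddle point; optimal play is mixed.
Let Row play A with probability p. Expected payoff against Left: (-5)p + 2(1−p) = −7p + 2; against Right: 2p + (-8)(1−p) = 10p − 8.
Setting these equal: −7p + 2 = 10p − 8 ⇒ −17p = -10 ⇒ p = 10/17, and the value is (-7)·(10/17) + 2 = -36/17.
For Column: with q = P(Left), equating A's and B's payoffs gives −7q + 2 = 10q − 8 ⇒ q = 10/17.

7/17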